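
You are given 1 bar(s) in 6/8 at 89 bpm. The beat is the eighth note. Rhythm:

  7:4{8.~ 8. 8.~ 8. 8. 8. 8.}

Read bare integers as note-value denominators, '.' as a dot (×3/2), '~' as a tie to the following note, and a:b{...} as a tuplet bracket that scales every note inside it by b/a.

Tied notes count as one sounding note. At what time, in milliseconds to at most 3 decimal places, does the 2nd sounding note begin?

1. 0.0ms @ 0 + 1155.698ms (12/7)
2. 1155.698ms @ 12/7 + 1155.698ms (12/7)
3. 2311.396ms @ 24/7 + 577.849ms (6/7)
4. 2889.246ms @ 30/7 + 577.849ms (6/7)
5. 3467.095ms @ 36/7 + 577.849ms (6/7)

note 2 onset = 12/7b = 1155.698ms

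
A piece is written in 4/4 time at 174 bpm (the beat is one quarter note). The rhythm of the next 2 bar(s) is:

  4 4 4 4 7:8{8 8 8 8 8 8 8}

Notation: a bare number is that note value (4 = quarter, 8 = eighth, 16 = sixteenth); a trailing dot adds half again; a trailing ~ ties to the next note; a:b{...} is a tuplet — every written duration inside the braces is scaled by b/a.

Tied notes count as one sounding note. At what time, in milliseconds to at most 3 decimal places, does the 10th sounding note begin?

1. 0.0ms @ 0 + 344.828ms (1)
2. 344.828ms @ 1 + 344.828ms (1)
3. 689.655ms @ 2 + 344.828ms (1)
4. 1034.483ms @ 3 + 344.828ms (1)
5. 1379.31ms @ 4 + 197.044ms (4/7)
6. 1576.355ms @ 32/7 + 197.044ms (4/7)
7. 1773.399ms @ 36/7 + 197.044ms (4/7)
8. 1970.443ms @ 40/7 + 197.044ms (4/7)
9. 2167.488ms @ 44/7 + 197.044ms (4/7)
10. 2364.532ms @ 48/7 + 197.044ms (4/7)
11. 2561.576ms @ 52/7 + 197.044ms (4/7)

note 10 onset = 48/7b = 2364.532ms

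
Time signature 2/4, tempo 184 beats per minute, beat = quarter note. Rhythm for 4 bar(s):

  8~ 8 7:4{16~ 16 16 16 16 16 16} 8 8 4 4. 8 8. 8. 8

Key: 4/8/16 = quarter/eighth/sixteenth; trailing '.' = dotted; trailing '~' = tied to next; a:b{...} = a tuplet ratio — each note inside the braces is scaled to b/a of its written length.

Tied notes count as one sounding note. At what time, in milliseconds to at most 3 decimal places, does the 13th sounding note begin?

note 13 onset = 6b = 1956.522ms

1. 0.0ms @ 0 + 326.087ms (1)
2. 326.087ms @ 1 + 93.168ms (2/7)
3. 419.255ms @ 9/7 + 46.584ms (1/7)
4. 465.839ms @ 10/7 + 46.584ms (1/7)
5. 512.422ms @ 11/7 + 46.584ms (1/7)
6. 559.006ms @ 12/7 + 46.584ms (1/7)
7. 605.59ms @ 13/7 + 46.584ms (1/7)
8. 652.174ms @ 2 + 163.043ms (1/2)
9. 815.217ms @ 5/2 + 163.043ms (1/2)
10. 978.261ms @ 3 + 326.087ms (1)
11. 1304.348ms @ 4 + 489.13ms (3/2)
12. 1793.478ms @ 11/2 + 163.043ms (1/2)
13. 1956.522ms @ 6 + 244.565ms (3/4)
14. 2201.087ms @ 27/4 + 244.565ms (3/4)
15. 2445.652ms @ 15/2 + 163.043ms (1/2)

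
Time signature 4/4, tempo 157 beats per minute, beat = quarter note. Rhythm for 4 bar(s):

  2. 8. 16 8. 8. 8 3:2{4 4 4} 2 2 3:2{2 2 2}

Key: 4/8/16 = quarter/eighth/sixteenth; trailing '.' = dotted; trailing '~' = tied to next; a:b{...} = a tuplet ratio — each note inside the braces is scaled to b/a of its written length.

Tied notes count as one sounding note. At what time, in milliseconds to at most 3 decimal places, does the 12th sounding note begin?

note 12 onset = 12b = 4585.987ms

1. 0.0ms @ 0 + 1146.497ms (3)
2. 1146.497ms @ 3 + 286.624ms (3/4)
3. 1433.121ms @ 15/4 + 95.541ms (1/4)
4. 1528.662ms @ 4 + 286.624ms (3/4)
5. 1815.287ms @ 19/4 + 286.624ms (3/4)
6. 2101.911ms @ 11/2 + 191.083ms (1/2)
7. 2292.994ms @ 6 + 254.777ms (2/3)
8. 2547.771ms @ 20/3 + 254.777ms (2/3)
9. 2802.548ms @ 22/3 + 254.777ms (2/3)
10. 3057.325ms @ 8 + 764.331ms (2)
11. 3821.656ms @ 10 + 764.331ms (2)
12. 4585.987ms @ 12 + 509.554ms (4/3)
13. 5095.541ms @ 40/3 + 509.554ms (4/3)
14. 5605.096ms @ 44/3 + 509.554ms (4/3)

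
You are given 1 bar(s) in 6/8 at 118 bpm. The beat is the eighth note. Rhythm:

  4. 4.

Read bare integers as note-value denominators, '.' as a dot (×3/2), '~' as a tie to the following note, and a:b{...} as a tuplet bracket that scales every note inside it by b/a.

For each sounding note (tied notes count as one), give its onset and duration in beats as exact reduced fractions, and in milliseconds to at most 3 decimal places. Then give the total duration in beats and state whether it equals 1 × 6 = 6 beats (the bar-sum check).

1) 0.0ms=0b +1525.424ms=3b
2) 1525.424ms=3b +1525.424ms=3b
Σ=6b of 6 (118bpm 6/8) — PASS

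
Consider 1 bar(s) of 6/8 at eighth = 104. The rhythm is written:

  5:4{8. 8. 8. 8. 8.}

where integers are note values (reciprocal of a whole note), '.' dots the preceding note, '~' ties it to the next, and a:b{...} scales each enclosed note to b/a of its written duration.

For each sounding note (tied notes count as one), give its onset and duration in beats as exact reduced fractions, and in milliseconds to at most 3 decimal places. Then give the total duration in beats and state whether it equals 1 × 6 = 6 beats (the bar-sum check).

1) 0.0ms=0b +692.308ms=6/5b
2) 692.308ms=6/5b +692.308ms=6/5b
3) 1384.615ms=12/5b +692.308ms=6/5b
4) 2076.923ms=18/5b +692.308ms=6/5b
5) 2769.231ms=24/5b +692.308ms=6/5b
Σ=6b of 6 (104bpm 6/8) — PASS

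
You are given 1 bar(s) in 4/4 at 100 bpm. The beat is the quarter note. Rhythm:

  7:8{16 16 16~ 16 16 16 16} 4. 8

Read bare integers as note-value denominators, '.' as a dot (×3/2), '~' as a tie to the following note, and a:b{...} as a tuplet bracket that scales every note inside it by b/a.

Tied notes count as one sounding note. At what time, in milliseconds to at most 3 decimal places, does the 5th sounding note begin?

1. 0.0ms @ 0 + 171.429ms (2/7)
2. 171.429ms @ 2/7 + 171.429ms (2/7)
3. 342.857ms @ 4/7 + 342.857ms (4/7)
4. 685.714ms @ 8/7 + 171.429ms (2/7)
5. 857.143ms @ 10/7 + 171.429ms (2/7)
6. 1028.571ms @ 12/7 + 171.429ms (2/7)
7. 1200.0ms @ 2 + 900.0ms (3/2)
8. 2100.0ms @ 7/2 + 300.0ms (1/2)

note 5 onset = 10/7b = 857.143ms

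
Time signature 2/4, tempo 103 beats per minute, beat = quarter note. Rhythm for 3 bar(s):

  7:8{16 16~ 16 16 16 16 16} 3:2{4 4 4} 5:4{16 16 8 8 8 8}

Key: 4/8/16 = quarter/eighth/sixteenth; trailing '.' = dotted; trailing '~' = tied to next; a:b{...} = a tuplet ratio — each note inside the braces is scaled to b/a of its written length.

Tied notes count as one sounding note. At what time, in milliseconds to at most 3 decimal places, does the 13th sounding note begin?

1. 0.0ms @ 0 + 166.436ms (2/7)
2. 166.436ms @ 2/7 + 332.871ms (4/7)
3. 499.307ms @ 6/7 + 166.436ms (2/7)
4. 665.742ms @ 8/7 + 166.436ms (2/7)
5. 832.178ms @ 10/7 + 166.436ms (2/7)
6. 998.613ms @ 12/7 + 166.436ms (2/7)
7. 1165.049ms @ 2 + 388.35ms (2/3)
8. 1553.398ms @ 8/3 + 388.35ms (2/3)
9. 1941.748ms @ 10/3 + 388.35ms (2/3)
10. 2330.097ms @ 4 + 116.505ms (1/5)
11. 2446.602ms @ 21/5 + 116.505ms (1/5)
12. 2563.107ms @ 22/5 + 233.01ms (2/5)
13. 2796.117ms @ 24/5 + 233.01ms (2/5)
14. 3029.126ms @ 26/5 + 233.01ms (2/5)
15. 3262.136ms @ 28/5 + 233.01ms (2/5)

note 13 onset = 24/5b = 2796.117ms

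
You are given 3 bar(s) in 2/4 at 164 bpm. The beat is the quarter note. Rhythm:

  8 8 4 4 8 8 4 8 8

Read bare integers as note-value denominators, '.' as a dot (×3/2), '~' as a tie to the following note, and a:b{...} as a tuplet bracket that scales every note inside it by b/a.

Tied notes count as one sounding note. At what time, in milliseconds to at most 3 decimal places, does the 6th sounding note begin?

1. 0.0ms @ 0 + 182.927ms (1/2)
2. 182.927ms @ 1/2 + 182.927ms (1/2)
3. 365.854ms @ 1 + 365.854ms (1)
4. 731.707ms @ 2 + 365.854ms (1)
5. 1097.561ms @ 3 + 182.927ms (1/2)
6. 1280.488ms @ 7/2 + 182.927ms (1/2)
7. 1463.415ms @ 4 + 365.854ms (1)
8. 1829.268ms @ 5 + 182.927ms (1/2)
9. 2012.195ms @ 11/2 + 182.927ms (1/2)

note 6 onset = 7/2b = 1280.488ms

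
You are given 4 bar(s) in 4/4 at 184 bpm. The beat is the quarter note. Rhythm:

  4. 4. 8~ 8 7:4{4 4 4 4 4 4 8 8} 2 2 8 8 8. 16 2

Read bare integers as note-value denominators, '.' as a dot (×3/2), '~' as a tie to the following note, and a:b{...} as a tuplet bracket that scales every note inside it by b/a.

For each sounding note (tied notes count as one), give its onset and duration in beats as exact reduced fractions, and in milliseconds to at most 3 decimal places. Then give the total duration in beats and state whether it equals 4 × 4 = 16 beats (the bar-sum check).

1) 0.0ms=0b +489.13ms=3/2b
2) 489.13ms=3/2b +489.13ms=3/2b
3) 978.261ms=3b +326.087ms=1b
4) 1304.348ms=4b +186.335ms=4/7b
5) 1490.683ms=32/7b +186.335ms=4/7b
6) 1677.019ms=36/7b +186.335ms=4/7b
7) 1863.354ms=40/7b +186.335ms=4/7b
8) 2049.689ms=44/7b +186.335ms=4/7b
9) 2236.025ms=48/7b +186.335ms=4/7b
10) 2422.36ms=52/7b +93.168ms=2/7b
11) 2515.528ms=54/7b +93.168ms=2/7b
12) 2608.696ms=8b +652.174ms=2b
13) 3260.87ms=10b +652.174ms=2b
14) 3913.043ms=12b +163.043ms=1/2b
15) 4076.087ms=25/2b +163.043ms=1/2b
16) 4239.13ms=13b +244.565ms=3/4b
17) 4483.696ms=55/4b +81.522ms=1/4b
18) 4565.217ms=14b +652.174ms=2b
Σ=16b of 16 (184bpm 4/4) — PASS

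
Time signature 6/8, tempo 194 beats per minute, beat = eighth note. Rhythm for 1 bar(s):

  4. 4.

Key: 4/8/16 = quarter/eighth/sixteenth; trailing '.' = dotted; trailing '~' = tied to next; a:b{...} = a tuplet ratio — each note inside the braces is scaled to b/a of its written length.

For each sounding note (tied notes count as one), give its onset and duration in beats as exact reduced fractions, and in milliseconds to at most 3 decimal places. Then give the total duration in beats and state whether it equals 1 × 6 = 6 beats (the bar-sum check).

1) 0.0ms=0b +927.835ms=3b
2) 927.835ms=3b +927.835ms=3b
Σ=6b of 6 (194bpm 6/8) — PASS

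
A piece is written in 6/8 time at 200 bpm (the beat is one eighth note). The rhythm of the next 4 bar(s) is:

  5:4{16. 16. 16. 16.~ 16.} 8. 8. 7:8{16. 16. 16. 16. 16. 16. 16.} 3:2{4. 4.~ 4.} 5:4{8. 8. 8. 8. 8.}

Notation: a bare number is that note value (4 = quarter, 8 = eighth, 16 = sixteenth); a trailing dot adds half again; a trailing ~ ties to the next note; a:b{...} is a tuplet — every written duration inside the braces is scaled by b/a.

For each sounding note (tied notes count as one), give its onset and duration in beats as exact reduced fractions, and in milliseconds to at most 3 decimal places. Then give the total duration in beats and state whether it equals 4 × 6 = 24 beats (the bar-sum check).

1) 0.0ms=0b +180.0ms=3/5b
2) 180.0ms=3/5b +180.0ms=3/5b
3) 360.0ms=6/5b +180.0ms=3/5b
4) 540.0ms=9/5b +360.0ms=6/5b
5) 900.0ms=3b +450.0ms=3/2b
6) 1350.0ms=9/2b +450.0ms=3/2b
7) 1800.0ms=6b +257.143ms=6/7b
8) 2057.143ms=48/7b +257.143ms=6/7b
9) 2314.286ms=54/7b +257.143ms=6/7b
10) 2571.429ms=60/7b +257.143ms=6/7b
11) 2828.571ms=66/7b +257.143ms=6/7b
12) 3085.714ms=72/7b +257.143ms=6/7b
13) 3342.857ms=78/7b +257.143ms=6/7b
14) 3600.0ms=12b +600.0ms=2b
15) 4200.0ms=14b +1200.0ms=4b
16) 5400.0ms=18b +360.0ms=6/5b
17) 5760.0ms=96/5b +360.0ms=6/5b
18) 6120.0ms=102/5b +360.0ms=6/5b
19) 6480.0ms=108/5b +360.0ms=6/5b
20) 6840.0ms=114/5b +360.0ms=6/5b
Σ=24b of 24 (200bpm 6/8) — PASS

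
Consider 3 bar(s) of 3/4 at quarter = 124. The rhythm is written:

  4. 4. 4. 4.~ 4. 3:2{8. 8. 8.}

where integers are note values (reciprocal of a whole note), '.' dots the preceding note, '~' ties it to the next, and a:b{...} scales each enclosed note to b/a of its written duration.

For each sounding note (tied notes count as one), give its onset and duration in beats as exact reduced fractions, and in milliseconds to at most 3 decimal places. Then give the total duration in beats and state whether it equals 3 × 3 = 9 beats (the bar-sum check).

1) 0.0ms=0b +725.806ms=3/2b
2) 725.806ms=3/2b +725.806ms=3/2b
3) 1451.613ms=3b +725.806ms=3/2b
4) 2177.419ms=9/2b +1451.613ms=3b
5) 3629.032ms=15/2b +241.935ms=1/2b
6) 3870.968ms=8b +241.935ms=1/2b
7) 4112.903ms=17/2b +241.935ms=1/2b
Σ=9b of 9 (124bpm 3/4) — PASS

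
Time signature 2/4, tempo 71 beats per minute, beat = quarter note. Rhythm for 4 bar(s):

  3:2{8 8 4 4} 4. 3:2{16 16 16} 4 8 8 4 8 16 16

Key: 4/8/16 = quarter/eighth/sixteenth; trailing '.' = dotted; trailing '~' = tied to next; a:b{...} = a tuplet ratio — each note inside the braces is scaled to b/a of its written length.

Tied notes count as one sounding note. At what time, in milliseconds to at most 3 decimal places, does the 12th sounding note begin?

note 12 onset = 6b = 5070.423ms

1. 0.0ms @ 0 + 281.69ms (1/3)
2. 281.69ms @ 1/3 + 281.69ms (1/3)
3. 563.38ms @ 2/3 + 563.38ms (2/3)
4. 1126.761ms @ 4/3 + 563.38ms (2/3)
5. 1690.141ms @ 2 + 1267.606ms (3/2)
6. 2957.746ms @ 7/2 + 140.845ms (1/6)
7. 3098.592ms @ 11/3 + 140.845ms (1/6)
8. 3239.437ms @ 23/6 + 140.845ms (1/6)
9. 3380.282ms @ 4 + 845.07ms (1)
10. 4225.352ms @ 5 + 422.535ms (1/2)
11. 4647.887ms @ 11/2 + 422.535ms (1/2)
12. 5070.423ms @ 6 + 845.07ms (1)
13. 5915.493ms @ 7 + 422.535ms (1/2)
14. 6338.028ms @ 15/2 + 211.268ms (1/4)
15. 6549.296ms @ 31/4 + 211.268ms (1/4)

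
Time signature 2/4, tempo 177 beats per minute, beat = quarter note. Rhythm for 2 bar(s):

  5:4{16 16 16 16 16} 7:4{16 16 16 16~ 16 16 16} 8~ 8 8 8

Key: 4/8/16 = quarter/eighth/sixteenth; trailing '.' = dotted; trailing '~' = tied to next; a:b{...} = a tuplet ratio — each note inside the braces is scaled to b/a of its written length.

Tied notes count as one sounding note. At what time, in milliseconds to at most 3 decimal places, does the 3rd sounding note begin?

note 3 onset = 2/5b = 135.593ms

1. 0.0ms @ 0 + 67.797ms (1/5)
2. 67.797ms @ 1/5 + 67.797ms (1/5)
3. 135.593ms @ 2/5 + 67.797ms (1/5)
4. 203.39ms @ 3/5 + 67.797ms (1/5)
5. 271.186ms @ 4/5 + 67.797ms (1/5)
6. 338.983ms @ 1 + 48.426ms (1/7)
7. 387.409ms @ 8/7 + 48.426ms (1/7)
8. 435.835ms @ 9/7 + 48.426ms (1/7)
9. 484.262ms @ 10/7 + 96.852ms (2/7)
10. 581.114ms @ 12/7 + 48.426ms (1/7)
11. 629.54ms @ 13/7 + 48.426ms (1/7)
12. 677.966ms @ 2 + 338.983ms (1)
13. 1016.949ms @ 3 + 169.492ms (1/2)
14. 1186.441ms @ 7/2 + 169.492ms (1/2)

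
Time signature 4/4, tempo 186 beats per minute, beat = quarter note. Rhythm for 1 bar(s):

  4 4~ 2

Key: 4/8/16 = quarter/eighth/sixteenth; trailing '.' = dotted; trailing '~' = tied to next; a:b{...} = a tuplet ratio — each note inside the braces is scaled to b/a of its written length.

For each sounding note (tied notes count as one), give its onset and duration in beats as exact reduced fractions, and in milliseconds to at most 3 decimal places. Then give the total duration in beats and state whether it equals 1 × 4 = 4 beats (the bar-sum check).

1) 0.0ms=0b +322.581ms=1b
2) 322.581ms=1b +967.742ms=3b
Σ=4b of 4 (186bpm 4/4) — PASS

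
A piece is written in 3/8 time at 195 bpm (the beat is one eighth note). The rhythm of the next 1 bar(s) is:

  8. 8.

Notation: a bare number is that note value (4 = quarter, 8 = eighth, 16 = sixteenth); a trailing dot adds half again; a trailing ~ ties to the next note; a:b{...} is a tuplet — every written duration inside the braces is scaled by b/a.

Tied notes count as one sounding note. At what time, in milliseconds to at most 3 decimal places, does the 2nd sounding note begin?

1. 0.0ms @ 0 + 461.538ms (3/2)
2. 461.538ms @ 3/2 + 461.538ms (3/2)

note 2 onset = 3/2b = 461.538ms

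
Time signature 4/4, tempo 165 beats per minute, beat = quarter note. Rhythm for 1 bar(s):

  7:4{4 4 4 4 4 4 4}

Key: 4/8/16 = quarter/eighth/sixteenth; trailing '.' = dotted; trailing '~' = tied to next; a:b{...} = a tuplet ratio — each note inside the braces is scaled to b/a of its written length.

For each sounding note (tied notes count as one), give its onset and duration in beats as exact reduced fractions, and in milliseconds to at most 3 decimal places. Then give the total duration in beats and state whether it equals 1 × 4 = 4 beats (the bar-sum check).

1) 0.0ms=0b +207.792ms=4/7b
2) 207.792ms=4/7b +207.792ms=4/7b
3) 415.584ms=8/7b +207.792ms=4/7b
4) 623.377ms=12/7b +207.792ms=4/7b
5) 831.169ms=16/7b +207.792ms=4/7b
6) 1038.961ms=20/7b +207.792ms=4/7b
7) 1246.753ms=24/7b +207.792ms=4/7b
Σ=4b of 4 (165bpm 4/4) — PASS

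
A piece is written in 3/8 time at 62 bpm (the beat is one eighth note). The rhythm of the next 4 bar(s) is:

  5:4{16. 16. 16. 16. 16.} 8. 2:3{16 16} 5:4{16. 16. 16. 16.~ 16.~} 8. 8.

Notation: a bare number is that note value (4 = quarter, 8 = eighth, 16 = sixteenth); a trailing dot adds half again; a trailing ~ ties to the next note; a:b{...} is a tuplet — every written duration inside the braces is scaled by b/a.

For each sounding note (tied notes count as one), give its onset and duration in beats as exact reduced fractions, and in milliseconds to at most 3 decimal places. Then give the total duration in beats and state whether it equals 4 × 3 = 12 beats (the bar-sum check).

1) 0.0ms=0b +580.645ms=3/5b
2) 580.645ms=3/5b +580.645ms=3/5b
3) 1161.29ms=6/5b +580.645ms=3/5b
4) 1741.935ms=9/5b +580.645ms=3/5b
5) 2322.581ms=12/5b +580.645ms=3/5b
6) 2903.226ms=3b +1451.613ms=3/2b
7) 4354.839ms=9/2b +725.806ms=3/4b
8) 5080.645ms=21/4b +725.806ms=3/4b
9) 5806.452ms=6b +580.645ms=3/5b
10) 6387.097ms=33/5b +580.645ms=3/5b
11) 6967.742ms=36/5b +580.645ms=3/5b
12) 7548.387ms=39/5b +2612.903ms=27/10b
13) 10161.29ms=21/2b +1451.613ms=3/2b
Σ=12b of 12 (62bpm 3/8) — PASS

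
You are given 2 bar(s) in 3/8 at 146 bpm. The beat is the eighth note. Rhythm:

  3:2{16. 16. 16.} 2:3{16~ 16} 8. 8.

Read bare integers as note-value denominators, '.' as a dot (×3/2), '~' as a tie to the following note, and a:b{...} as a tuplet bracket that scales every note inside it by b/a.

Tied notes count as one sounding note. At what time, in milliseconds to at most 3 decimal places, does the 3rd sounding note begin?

1. 0.0ms @ 0 + 205.479ms (1/2)
2. 205.479ms @ 1/2 + 205.479ms (1/2)
3. 410.959ms @ 1 + 205.479ms (1/2)
4. 616.438ms @ 3/2 + 616.438ms (3/2)
5. 1232.877ms @ 3 + 616.438ms (3/2)
6. 1849.315ms @ 9/2 + 616.438ms (3/2)

note 3 onset = 1b = 410.959ms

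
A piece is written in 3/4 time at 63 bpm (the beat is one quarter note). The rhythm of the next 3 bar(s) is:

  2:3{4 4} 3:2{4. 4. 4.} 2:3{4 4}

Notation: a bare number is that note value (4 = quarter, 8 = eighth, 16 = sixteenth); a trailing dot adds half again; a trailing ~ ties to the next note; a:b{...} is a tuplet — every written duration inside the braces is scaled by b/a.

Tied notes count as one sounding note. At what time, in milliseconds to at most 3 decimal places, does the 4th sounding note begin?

1. 0.0ms @ 0 + 1428.571ms (3/2)
2. 1428.571ms @ 3/2 + 1428.571ms (3/2)
3. 2857.143ms @ 3 + 952.381ms (1)
4. 3809.524ms @ 4 + 952.381ms (1)
5. 4761.905ms @ 5 + 952.381ms (1)
6. 5714.286ms @ 6 + 1428.571ms (3/2)
7. 7142.857ms @ 15/2 + 1428.571ms (3/2)

note 4 onset = 4b = 3809.524ms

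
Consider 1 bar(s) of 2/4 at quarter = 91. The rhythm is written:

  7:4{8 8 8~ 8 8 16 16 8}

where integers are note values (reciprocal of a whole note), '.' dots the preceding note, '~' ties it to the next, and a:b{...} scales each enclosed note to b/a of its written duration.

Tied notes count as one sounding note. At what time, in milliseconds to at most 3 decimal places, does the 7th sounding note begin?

note 7 onset = 12/7b = 1130.298ms

1. 0.0ms @ 0 + 188.383ms (2/7)
2. 188.383ms @ 2/7 + 188.383ms (2/7)
3. 376.766ms @ 4/7 + 376.766ms (4/7)
4. 753.532ms @ 8/7 + 188.383ms (2/7)
5. 941.915ms @ 10/7 + 94.192ms (1/7)
6. 1036.107ms @ 11/7 + 94.192ms (1/7)
7. 1130.298ms @ 12/7 + 188.383ms (2/7)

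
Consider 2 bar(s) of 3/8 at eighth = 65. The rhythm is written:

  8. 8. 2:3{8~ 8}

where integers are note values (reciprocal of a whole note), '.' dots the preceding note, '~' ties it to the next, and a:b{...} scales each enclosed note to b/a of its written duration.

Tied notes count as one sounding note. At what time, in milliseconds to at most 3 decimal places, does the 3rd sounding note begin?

1. 0.0ms @ 0 + 1384.615ms (3/2)
2. 1384.615ms @ 3/2 + 1384.615ms (3/2)
3. 2769.231ms @ 3 + 2769.231ms (3)

note 3 onset = 3b = 2769.231ms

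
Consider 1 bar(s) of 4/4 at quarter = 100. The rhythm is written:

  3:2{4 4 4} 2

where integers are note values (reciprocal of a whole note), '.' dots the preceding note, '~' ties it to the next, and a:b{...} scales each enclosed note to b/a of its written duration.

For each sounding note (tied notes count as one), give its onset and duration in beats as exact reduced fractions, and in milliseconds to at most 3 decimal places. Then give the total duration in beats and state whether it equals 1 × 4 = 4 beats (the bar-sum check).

1) 0.0ms=0b +400.0ms=2/3b
2) 400.0ms=2/3b +400.0ms=2/3b
3) 800.0ms=4/3b +400.0ms=2/3b
4) 1200.0ms=2b +1200.0ms=2b
Σ=4b of 4 (100bpm 4/4) — PASS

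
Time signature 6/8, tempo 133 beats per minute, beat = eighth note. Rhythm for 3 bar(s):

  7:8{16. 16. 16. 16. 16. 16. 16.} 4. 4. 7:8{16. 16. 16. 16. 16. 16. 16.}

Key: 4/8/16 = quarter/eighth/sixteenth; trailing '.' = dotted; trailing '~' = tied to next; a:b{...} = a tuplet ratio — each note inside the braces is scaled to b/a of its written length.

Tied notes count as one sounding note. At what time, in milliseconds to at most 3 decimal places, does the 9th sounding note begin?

1. 0.0ms @ 0 + 386.681ms (6/7)
2. 386.681ms @ 6/7 + 386.681ms (6/7)
3. 773.362ms @ 12/7 + 386.681ms (6/7)
4. 1160.043ms @ 18/7 + 386.681ms (6/7)
5. 1546.724ms @ 24/7 + 386.681ms (6/7)
6. 1933.405ms @ 30/7 + 386.681ms (6/7)
7. 2320.086ms @ 36/7 + 386.681ms (6/7)
8. 2706.767ms @ 6 + 1353.383ms (3)
9. 4060.15ms @ 9 + 1353.383ms (3)
10. 5413.534ms @ 12 + 386.681ms (6/7)
11. 5800.215ms @ 90/7 + 386.681ms (6/7)
12. 6186.896ms @ 96/7 + 386.681ms (6/7)
13. 6573.577ms @ 102/7 + 386.681ms (6/7)
14. 6960.258ms @ 108/7 + 386.681ms (6/7)
15. 7346.939ms @ 114/7 + 386.681ms (6/7)
16. 7733.62ms @ 120/7 + 386.681ms (6/7)

note 9 onset = 9b = 4060.15ms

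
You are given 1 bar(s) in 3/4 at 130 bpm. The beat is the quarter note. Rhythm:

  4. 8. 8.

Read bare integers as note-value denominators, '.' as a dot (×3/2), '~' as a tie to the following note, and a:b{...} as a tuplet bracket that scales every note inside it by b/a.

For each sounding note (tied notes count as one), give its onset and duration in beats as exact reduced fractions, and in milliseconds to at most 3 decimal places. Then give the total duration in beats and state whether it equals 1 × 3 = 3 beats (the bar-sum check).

1) 0.0ms=0b +692.308ms=3/2b
2) 692.308ms=3/2b +346.154ms=3/4b
3) 1038.462ms=9/4b +346.154ms=3/4b
Σ=3b of 3 (130bpm 3/4) — PASS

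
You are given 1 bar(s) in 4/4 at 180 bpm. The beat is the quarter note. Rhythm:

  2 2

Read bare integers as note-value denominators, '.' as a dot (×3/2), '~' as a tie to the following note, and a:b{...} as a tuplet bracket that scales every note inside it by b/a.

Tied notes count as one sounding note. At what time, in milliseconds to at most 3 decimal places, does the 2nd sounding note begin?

1. 0.0ms @ 0 + 666.667ms (2)
2. 666.667ms @ 2 + 666.667ms (2)

note 2 onset = 2b = 666.667ms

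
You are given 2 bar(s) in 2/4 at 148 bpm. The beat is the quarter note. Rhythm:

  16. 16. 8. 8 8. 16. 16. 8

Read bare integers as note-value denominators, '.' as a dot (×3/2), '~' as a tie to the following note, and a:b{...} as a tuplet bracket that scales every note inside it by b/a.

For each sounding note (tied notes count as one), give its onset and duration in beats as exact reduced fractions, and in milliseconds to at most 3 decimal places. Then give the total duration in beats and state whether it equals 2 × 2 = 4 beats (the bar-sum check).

1) 0.0ms=0b +152.027ms=3/8b
2) 152.027ms=3/8b +152.027ms=3/8b
3) 304.054ms=3/4b +304.054ms=3/4b
4) 608.108ms=3/2b +202.703ms=1/2b
5) 810.811ms=2b +304.054ms=3/4b
6) 1114.865ms=11/4b +152.027ms=3/8b
7) 1266.892ms=25/8b +152.027ms=3/8b
8) 1418.919ms=7/2b +202.703ms=1/2b
Σ=4b of 4 (148bpm 2/4) — PASS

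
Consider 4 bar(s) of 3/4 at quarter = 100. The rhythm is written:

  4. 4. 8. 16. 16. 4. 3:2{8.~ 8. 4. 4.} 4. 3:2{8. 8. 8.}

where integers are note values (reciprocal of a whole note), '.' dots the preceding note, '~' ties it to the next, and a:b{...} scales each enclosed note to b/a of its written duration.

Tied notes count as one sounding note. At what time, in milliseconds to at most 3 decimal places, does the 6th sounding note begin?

1. 0.0ms @ 0 + 900.0ms (3/2)
2. 900.0ms @ 3/2 + 900.0ms (3/2)
3. 1800.0ms @ 3 + 450.0ms (3/4)
4. 2250.0ms @ 15/4 + 225.0ms (3/8)
5. 2475.0ms @ 33/8 + 225.0ms (3/8)
6. 2700.0ms @ 9/2 + 900.0ms (3/2)
7. 3600.0ms @ 6 + 600.0ms (1)
8. 4200.0ms @ 7 + 600.0ms (1)
9. 4800.0ms @ 8 + 600.0ms (1)
10. 5400.0ms @ 9 + 900.0ms (3/2)
11. 6300.0ms @ 21/2 + 300.0ms (1/2)
12. 6600.0ms @ 11 + 300.0ms (1/2)
13. 6900.0ms @ 23/2 + 300.0ms (1/2)

note 6 onset = 9/2b = 2700.0ms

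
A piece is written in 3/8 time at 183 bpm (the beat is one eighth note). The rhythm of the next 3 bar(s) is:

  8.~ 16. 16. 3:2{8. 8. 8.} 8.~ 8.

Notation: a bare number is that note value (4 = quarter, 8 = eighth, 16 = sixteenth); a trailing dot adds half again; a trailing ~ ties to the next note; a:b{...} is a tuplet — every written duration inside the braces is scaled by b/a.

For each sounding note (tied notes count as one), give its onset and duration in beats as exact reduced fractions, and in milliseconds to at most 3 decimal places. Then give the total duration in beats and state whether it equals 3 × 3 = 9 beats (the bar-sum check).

1) 0.0ms=0b +737.705ms=9/4b
2) 737.705ms=9/4b +245.902ms=3/4b
3) 983.607ms=3b +327.869ms=1b
4) 1311.475ms=4b +327.869ms=1b
5) 1639.344ms=5b +327.869ms=1b
6) 1967.213ms=6b +983.607ms=3b
Σ=9b of 9 (183bpm 3/8) — PASS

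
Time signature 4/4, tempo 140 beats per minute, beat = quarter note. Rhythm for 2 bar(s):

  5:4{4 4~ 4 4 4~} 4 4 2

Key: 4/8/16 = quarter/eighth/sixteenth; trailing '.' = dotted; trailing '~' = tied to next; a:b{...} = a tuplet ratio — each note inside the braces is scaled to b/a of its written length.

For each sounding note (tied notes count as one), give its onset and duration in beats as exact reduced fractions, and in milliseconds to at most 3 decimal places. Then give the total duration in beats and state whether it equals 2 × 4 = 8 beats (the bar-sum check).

1) 0.0ms=0b +342.857ms=4/5b
2) 342.857ms=4/5b +685.714ms=8/5b
3) 1028.571ms=12/5b +342.857ms=4/5b
4) 1371.429ms=16/5b +771.429ms=9/5b
5) 2142.857ms=5b +428.571ms=1b
6) 2571.429ms=6b +857.143ms=2b
Σ=8b of 8 (140bpm 4/4) — PASS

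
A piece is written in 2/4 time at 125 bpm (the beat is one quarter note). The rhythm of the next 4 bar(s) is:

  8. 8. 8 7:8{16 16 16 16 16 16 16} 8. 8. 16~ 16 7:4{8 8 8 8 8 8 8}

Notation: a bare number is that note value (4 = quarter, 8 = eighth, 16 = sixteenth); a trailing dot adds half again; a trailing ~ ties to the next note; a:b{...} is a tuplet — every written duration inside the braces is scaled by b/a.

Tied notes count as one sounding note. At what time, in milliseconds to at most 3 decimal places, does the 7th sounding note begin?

1. 0.0ms @ 0 + 360.0ms (3/4)
2. 360.0ms @ 3/4 + 360.0ms (3/4)
3. 720.0ms @ 3/2 + 240.0ms (1/2)
4. 960.0ms @ 2 + 137.143ms (2/7)
5. 1097.143ms @ 16/7 + 137.143ms (2/7)
6. 1234.286ms @ 18/7 + 137.143ms (2/7)
7. 1371.429ms @ 20/7 + 137.143ms (2/7)
8. 1508.571ms @ 22/7 + 137.143ms (2/7)
9. 1645.714ms @ 24/7 + 137.143ms (2/7)
10. 1782.857ms @ 26/7 + 137.143ms (2/7)
11. 1920.0ms @ 4 + 360.0ms (3/4)
12. 2280.0ms @ 19/4 + 360.0ms (3/4)
13. 2640.0ms @ 11/2 + 240.0ms (1/2)
14. 2880.0ms @ 6 + 137.143ms (2/7)
15. 3017.143ms @ 44/7 + 137.143ms (2/7)
16. 3154.286ms @ 46/7 + 137.143ms (2/7)
17. 3291.429ms @ 48/7 + 137.143ms (2/7)
18. 3428.571ms @ 50/7 + 137.143ms (2/7)
19. 3565.714ms @ 52/7 + 137.143ms (2/7)
20. 3702.857ms @ 54/7 + 137.143ms (2/7)

note 7 onset = 20/7b = 1371.429ms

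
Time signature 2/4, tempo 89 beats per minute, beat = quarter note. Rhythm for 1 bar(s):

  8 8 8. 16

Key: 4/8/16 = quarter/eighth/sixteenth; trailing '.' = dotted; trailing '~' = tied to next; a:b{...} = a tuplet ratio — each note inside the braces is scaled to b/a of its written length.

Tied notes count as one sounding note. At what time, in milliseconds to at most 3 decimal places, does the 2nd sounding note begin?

1. 0.0ms @ 0 + 337.079ms (1/2)
2. 337.079ms @ 1/2 + 337.079ms (1/2)
3. 674.157ms @ 1 + 505.618ms (3/4)
4. 1179.775ms @ 7/4 + 168.539ms (1/4)

note 2 onset = 1/2b = 337.079ms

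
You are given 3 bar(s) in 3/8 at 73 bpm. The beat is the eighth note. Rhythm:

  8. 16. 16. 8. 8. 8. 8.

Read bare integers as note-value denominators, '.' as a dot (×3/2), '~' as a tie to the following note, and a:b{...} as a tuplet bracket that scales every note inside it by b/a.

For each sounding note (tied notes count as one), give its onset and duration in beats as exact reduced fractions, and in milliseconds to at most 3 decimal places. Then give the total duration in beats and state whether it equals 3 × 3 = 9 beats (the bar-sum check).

1) 0.0ms=0b +1232.877ms=3/2b
2) 1232.877ms=3/2b +616.438ms=3/4b
3) 1849.315ms=9/4b +616.438ms=3/4b
4) 2465.753ms=3b +1232.877ms=3/2b
5) 3698.63ms=9/2b +1232.877ms=3/2b
6) 4931.507ms=6b +1232.877ms=3/2b
7) 6164.384ms=15/2b +1232.877ms=3/2b
Σ=9b of 9 (73bpm 3/8) — PASS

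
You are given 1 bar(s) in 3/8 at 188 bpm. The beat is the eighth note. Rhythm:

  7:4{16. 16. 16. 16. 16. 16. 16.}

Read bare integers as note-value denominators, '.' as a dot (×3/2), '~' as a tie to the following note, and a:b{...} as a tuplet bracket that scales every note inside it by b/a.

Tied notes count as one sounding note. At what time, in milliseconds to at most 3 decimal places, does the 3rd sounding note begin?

1. 0.0ms @ 0 + 136.778ms (3/7)
2. 136.778ms @ 3/7 + 136.778ms (3/7)
3. 273.556ms @ 6/7 + 136.778ms (3/7)
4. 410.334ms @ 9/7 + 136.778ms (3/7)
5. 547.112ms @ 12/7 + 136.778ms (3/7)
6. 683.891ms @ 15/7 + 136.778ms (3/7)
7. 820.669ms @ 18/7 + 136.778ms (3/7)

note 3 onset = 6/7b = 273.556ms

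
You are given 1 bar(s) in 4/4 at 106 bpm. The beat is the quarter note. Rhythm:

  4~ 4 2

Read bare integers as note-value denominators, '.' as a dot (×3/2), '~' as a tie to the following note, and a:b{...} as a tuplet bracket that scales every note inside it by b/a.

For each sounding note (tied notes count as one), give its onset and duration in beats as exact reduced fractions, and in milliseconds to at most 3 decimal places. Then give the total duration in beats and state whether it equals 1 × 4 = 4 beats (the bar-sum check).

1) 0.0ms=0b +1132.075ms=2b
2) 1132.075ms=2b +1132.075ms=2b
Σ=4b of 4 (106bpm 4/4) — PASS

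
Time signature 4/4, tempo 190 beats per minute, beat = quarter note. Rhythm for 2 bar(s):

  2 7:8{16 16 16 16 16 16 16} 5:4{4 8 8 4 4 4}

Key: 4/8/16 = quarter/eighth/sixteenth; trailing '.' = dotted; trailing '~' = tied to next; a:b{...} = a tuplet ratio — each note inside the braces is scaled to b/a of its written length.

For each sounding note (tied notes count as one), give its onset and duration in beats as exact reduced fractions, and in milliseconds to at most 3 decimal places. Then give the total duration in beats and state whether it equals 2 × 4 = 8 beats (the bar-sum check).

1) 0.0ms=0b +631.579ms=2b
2) 631.579ms=2b +90.226ms=2/7b
3) 721.805ms=16/7b +90.226ms=2/7b
4) 812.03ms=18/7b +90.226ms=2/7b
5) 902.256ms=20/7b +90.226ms=2/7b
6) 992.481ms=22/7b +90.226ms=2/7b
7) 1082.707ms=24/7b +90.226ms=2/7b
8) 1172.932ms=26/7b +90.226ms=2/7b
9) 1263.158ms=4b +252.632ms=4/5b
10) 1515.789ms=24/5b +126.316ms=2/5b
11) 1642.105ms=26/5b +126.316ms=2/5b
12) 1768.421ms=28/5b +252.632ms=4/5b
13) 2021.053ms=32/5b +252.632ms=4/5b
14) 2273.684ms=36/5b +252.632ms=4/5b
Σ=8b of 8 (190bpm 4/4) — PASS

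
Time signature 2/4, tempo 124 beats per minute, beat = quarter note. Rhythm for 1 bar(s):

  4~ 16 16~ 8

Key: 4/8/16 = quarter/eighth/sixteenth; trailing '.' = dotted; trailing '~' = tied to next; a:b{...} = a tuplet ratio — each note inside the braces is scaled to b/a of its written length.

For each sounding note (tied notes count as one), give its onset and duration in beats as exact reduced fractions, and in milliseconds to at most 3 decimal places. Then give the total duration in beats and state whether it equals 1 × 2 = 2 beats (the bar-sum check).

1) 0.0ms=0b +604.839ms=5/4b
2) 604.839ms=5/4b +362.903ms=3/4b
Σ=2b of 2 (124bpm 2/4) — PASS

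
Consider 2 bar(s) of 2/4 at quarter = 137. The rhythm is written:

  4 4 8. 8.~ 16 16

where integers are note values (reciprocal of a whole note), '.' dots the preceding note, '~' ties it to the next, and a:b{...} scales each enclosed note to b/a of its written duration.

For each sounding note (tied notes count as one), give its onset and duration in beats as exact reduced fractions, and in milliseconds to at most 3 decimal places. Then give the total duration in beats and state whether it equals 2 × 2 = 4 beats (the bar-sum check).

1) 0.0ms=0b +437.956ms=1b
2) 437.956ms=1b +437.956ms=1b
3) 875.912ms=2b +328.467ms=3/4b
4) 1204.38ms=11/4b +437.956ms=1b
5) 1642.336ms=15/4b +109.489ms=1/4b
Σ=4b of 4 (137bpm 2/4) — PASS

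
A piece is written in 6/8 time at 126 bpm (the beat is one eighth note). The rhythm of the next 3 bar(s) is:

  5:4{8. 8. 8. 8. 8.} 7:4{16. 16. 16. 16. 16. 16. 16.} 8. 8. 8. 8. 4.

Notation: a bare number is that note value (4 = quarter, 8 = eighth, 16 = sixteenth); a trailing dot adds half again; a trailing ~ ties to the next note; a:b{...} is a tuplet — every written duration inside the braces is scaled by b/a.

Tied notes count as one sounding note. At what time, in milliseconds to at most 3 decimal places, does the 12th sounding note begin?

1. 0.0ms @ 0 + 571.429ms (6/5)
2. 571.429ms @ 6/5 + 571.429ms (6/5)
3. 1142.857ms @ 12/5 + 571.429ms (6/5)
4. 1714.286ms @ 18/5 + 571.429ms (6/5)
5. 2285.714ms @ 24/5 + 571.429ms (6/5)
6. 2857.143ms @ 6 + 204.082ms (3/7)
7. 3061.224ms @ 45/7 + 204.082ms (3/7)
8. 3265.306ms @ 48/7 + 204.082ms (3/7)
9. 3469.388ms @ 51/7 + 204.082ms (3/7)
10. 3673.469ms @ 54/7 + 204.082ms (3/7)
11. 3877.551ms @ 57/7 + 204.082ms (3/7)
12. 4081.633ms @ 60/7 + 204.082ms (3/7)
13. 4285.714ms @ 9 + 714.286ms (3/2)
14. 5000.0ms @ 21/2 + 714.286ms (3/2)
15. 5714.286ms @ 12 + 714.286ms (3/2)
16. 6428.571ms @ 27/2 + 714.286ms (3/2)
17. 7142.857ms @ 15 + 1428.571ms (3)

note 12 onset = 60/7b = 4081.633ms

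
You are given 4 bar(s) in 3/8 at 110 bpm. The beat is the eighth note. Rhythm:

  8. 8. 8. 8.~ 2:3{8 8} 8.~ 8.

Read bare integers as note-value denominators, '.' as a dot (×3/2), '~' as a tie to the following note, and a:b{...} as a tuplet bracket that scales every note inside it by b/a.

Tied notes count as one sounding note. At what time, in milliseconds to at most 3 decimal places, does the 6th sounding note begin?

note 6 onset = 9b = 4909.091ms

1. 0.0ms @ 0 + 818.182ms (3/2)
2. 818.182ms @ 3/2 + 818.182ms (3/2)
3. 1636.364ms @ 3 + 818.182ms (3/2)
4. 2454.545ms @ 9/2 + 1636.364ms (3)
5. 4090.909ms @ 15/2 + 818.182ms (3/2)
6. 4909.091ms @ 9 + 1636.364ms (3)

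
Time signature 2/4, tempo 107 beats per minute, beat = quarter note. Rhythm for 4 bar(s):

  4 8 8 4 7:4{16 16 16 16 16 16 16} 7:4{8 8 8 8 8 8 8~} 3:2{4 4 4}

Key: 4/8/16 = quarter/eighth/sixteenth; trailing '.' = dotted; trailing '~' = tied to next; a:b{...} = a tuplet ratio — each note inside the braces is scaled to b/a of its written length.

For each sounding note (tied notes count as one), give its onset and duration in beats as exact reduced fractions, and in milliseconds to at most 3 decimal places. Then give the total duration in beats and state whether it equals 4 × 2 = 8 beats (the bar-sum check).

1) 0.0ms=0b +560.748ms=1b
2) 560.748ms=1b +280.374ms=1/2b
3) 841.121ms=3/2b +280.374ms=1/2b
4) 1121.495ms=2b +560.748ms=1b
5) 1682.243ms=3b +80.107ms=1/7b
6) 1762.35ms=22/7b +80.107ms=1/7b
7) 1842.457ms=23/7b +80.107ms=1/7b
8) 1922.563ms=24/7b +80.107ms=1/7b
9) 2002.67ms=25/7b +80.107ms=1/7b
10) 2082.777ms=26/7b +80.107ms=1/7b
11) 2162.884ms=27/7b +80.107ms=1/7b
12) 2242.991ms=4b +160.214ms=2/7b
13) 2403.204ms=30/7b +160.214ms=2/7b
14) 2563.418ms=32/7b +160.214ms=2/7b
15) 2723.632ms=34/7b +160.214ms=2/7b
16) 2883.845ms=36/7b +160.214ms=2/7b
17) 3044.059ms=38/7b +160.214ms=2/7b
18) 3204.272ms=40/7b +534.045ms=20/21b
19) 3738.318ms=20/3b +373.832ms=2/3b
20) 4112.15ms=22/3b +373.832ms=2/3b
Σ=8b of 8 (107bpm 2/4) — PASS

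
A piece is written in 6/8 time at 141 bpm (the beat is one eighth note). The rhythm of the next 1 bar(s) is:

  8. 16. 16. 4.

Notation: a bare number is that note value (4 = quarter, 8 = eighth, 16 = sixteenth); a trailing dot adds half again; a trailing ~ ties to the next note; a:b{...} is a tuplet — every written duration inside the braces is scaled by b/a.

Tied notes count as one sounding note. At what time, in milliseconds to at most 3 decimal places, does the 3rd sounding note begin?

note 3 onset = 9/4b = 957.447ms

1. 0.0ms @ 0 + 638.298ms (3/2)
2. 638.298ms @ 3/2 + 319.149ms (3/4)
3. 957.447ms @ 9/4 + 319.149ms (3/4)
4. 1276.596ms @ 3 + 1276.596ms (3)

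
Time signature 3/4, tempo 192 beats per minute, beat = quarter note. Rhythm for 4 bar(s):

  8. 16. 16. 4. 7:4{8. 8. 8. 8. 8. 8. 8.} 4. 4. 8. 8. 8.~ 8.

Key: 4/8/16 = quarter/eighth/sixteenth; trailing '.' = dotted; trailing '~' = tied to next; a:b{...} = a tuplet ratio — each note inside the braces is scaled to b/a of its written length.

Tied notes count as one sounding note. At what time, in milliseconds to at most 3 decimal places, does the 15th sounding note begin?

note 15 onset = 39/4b = 3046.875ms

1. 0.0ms @ 0 + 234.375ms (3/4)
2. 234.375ms @ 3/4 + 117.188ms (3/8)
3. 351.562ms @ 9/8 + 117.188ms (3/8)
4. 468.75ms @ 3/2 + 468.75ms (3/2)
5. 937.5ms @ 3 + 133.929ms (3/7)
6. 1071.429ms @ 24/7 + 133.929ms (3/7)
7. 1205.357ms @ 27/7 + 133.929ms (3/7)
8. 1339.286ms @ 30/7 + 133.929ms (3/7)
9. 1473.214ms @ 33/7 + 133.929ms (3/7)
10. 1607.143ms @ 36/7 + 133.929ms (3/7)
11. 1741.071ms @ 39/7 + 133.929ms (3/7)
12. 1875.0ms @ 6 + 468.75ms (3/2)
13. 2343.75ms @ 15/2 + 468.75ms (3/2)
14. 2812.5ms @ 9 + 234.375ms (3/4)
15. 3046.875ms @ 39/4 + 234.375ms (3/4)
16. 3281.25ms @ 21/2 + 468.75ms (3/2)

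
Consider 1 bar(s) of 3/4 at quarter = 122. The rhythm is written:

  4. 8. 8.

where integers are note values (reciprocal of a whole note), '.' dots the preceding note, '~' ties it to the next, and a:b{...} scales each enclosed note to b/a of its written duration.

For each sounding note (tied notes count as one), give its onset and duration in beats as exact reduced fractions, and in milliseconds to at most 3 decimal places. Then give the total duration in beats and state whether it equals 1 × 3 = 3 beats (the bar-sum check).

1) 0.0ms=0b +737.705ms=3/2b
2) 737.705ms=3/2b +368.852ms=3/4b
3) 1106.557ms=9/4b +368.852ms=3/4b
Σ=3b of 3 (122bpm 3/4) — PASS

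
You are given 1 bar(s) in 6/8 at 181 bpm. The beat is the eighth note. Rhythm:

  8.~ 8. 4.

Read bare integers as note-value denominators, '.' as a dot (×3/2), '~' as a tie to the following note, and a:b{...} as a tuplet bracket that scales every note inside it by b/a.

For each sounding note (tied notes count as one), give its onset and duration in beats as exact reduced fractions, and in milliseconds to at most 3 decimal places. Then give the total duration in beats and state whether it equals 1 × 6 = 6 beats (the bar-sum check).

1) 0.0ms=0b +994.475ms=3b
2) 994.475ms=3b +994.475ms=3b
Σ=6b of 6 (181bpm 6/8) — PASS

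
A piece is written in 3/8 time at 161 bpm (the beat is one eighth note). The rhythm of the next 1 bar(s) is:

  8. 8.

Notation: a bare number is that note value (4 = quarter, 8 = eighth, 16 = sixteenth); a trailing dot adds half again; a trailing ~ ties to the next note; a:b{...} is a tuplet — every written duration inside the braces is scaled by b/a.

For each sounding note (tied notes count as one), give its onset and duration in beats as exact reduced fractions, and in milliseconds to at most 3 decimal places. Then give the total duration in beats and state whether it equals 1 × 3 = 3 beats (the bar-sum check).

1) 0.0ms=0b +559.006ms=3/2b
2) 559.006ms=3/2b +559.006ms=3/2b
Σ=3b of 3 (161bpm 3/8) — PASS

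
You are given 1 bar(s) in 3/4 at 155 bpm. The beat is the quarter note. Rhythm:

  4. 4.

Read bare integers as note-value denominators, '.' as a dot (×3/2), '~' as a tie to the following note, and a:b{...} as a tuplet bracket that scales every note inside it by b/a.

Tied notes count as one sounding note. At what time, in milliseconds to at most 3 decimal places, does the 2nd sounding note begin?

1. 0.0ms @ 0 + 580.645ms (3/2)
2. 580.645ms @ 3/2 + 580.645ms (3/2)

note 2 onset = 3/2b = 580.645ms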